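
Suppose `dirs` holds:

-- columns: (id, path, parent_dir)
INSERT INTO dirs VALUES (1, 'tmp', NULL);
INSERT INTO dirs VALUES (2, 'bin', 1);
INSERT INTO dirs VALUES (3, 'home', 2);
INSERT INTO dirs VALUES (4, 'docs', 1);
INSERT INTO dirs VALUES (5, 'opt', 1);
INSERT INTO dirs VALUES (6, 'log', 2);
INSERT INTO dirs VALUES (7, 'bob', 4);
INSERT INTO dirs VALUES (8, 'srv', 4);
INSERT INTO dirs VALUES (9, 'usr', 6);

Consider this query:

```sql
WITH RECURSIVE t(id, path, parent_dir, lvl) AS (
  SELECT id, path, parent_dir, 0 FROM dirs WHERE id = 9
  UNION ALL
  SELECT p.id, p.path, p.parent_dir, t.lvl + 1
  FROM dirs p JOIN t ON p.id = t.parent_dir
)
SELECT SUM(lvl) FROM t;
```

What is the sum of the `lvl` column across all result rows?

Base: id=9 (usr), parent_dir=6, lvl 0.
Iteration 1: join on id=6 -> log (id 6, parent_dir=2, lvl 1).
Iteration 2: join on id=2 -> bin (id 2, parent_dir=1, lvl 2).
Iteration 3: join on id=1 -> tmp (id 1, parent_dir=NULL, lvl 3).
Iteration 4: parent_dir is NULL; no match; recursion stops.
SUM(lvl) = 0 + 1 + 2 + 3 = 6.

6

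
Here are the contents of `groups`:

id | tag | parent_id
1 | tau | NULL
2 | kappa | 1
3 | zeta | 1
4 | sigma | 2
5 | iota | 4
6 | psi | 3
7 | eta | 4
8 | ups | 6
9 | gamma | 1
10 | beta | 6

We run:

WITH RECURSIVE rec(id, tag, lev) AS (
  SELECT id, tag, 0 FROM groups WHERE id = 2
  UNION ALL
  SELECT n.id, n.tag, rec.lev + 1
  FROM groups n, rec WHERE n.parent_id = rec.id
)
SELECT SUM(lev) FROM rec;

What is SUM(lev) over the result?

Base: id=2 (kappa) at lev 0.
Iteration 1: rows with parent_id in {2} -> sigma (id 4, lev 1).
Iteration 2: rows with parent_id in {4} -> iota (id 5, lev 2), eta (id 7, lev 2).
Iteration 3: no rows with parent_id in {5,7}; recursion stops.
SUM(lev) = 0 + 1 + 2 + 2 = 5.

5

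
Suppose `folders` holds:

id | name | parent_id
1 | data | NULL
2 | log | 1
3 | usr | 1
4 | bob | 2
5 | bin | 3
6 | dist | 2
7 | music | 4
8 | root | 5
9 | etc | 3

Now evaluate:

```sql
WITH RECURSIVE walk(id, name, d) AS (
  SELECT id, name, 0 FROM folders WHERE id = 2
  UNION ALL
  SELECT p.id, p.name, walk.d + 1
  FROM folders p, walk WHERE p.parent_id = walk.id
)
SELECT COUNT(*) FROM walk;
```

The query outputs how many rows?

4

Base: id=2 (log) at d 0.
Iteration 1: rows with parent_id in {2} -> bob (id 4, d 1), dist (id 6, d 1).
Iteration 2: rows with parent_id in {4,6} -> music (id 7, d 2).
Iteration 3: no rows with parent_id in {7}; recursion stops.
Total rows emitted: 4.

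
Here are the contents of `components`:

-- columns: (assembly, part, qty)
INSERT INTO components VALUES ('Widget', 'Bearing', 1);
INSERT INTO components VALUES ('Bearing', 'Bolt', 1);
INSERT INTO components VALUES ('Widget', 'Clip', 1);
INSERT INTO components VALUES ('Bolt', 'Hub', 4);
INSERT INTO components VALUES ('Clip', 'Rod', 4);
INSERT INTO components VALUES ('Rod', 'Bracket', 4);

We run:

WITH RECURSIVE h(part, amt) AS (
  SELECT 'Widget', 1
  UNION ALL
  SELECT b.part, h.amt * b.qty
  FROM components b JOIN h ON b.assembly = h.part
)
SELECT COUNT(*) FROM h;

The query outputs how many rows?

Base: (Widget, amt=1).
Iteration 1: components of {Widget} -> Bearing = 1*1 = 1, Clip = 1*1 = 1.
Iteration 2: components of {Bearing,Clip} -> Bolt = 1*1 = 1, Rod = 1*4 = 4.
Iteration 3: components of {Bolt,Rod} -> Bracket = 4*4 = 16, Hub = 1*4 = 4.
Iteration 4: no further components; recursion stops.
Total rows emitted: 7.

7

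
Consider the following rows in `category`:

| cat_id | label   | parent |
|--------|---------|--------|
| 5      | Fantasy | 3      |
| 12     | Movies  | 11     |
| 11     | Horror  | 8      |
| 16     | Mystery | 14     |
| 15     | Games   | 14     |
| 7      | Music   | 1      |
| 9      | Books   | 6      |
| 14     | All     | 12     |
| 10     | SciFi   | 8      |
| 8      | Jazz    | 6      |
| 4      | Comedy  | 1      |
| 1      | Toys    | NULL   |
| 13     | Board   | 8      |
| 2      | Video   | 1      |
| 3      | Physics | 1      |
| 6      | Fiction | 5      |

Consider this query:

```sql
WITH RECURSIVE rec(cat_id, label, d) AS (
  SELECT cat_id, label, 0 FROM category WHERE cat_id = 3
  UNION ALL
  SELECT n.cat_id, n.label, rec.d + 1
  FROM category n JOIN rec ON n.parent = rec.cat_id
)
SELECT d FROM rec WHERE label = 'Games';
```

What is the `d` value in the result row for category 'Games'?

Base: cat_id=3 (Physics) at d 0.
Iteration 1: rows with parent in {3} -> Fantasy (id 5, d 1).
Iteration 2: rows with parent in {5} -> Fiction (id 6, d 2).
Iteration 3: rows with parent in {6} -> Jazz (id 8, d 3), Books (id 9, d 3).
Iteration 4: rows with parent in {8,9} -> SciFi (id 10, d 4), Horror (id 11, d 4), Board (id 13, d 4).
Iteration 5: rows with parent in {10,11,13} -> Movies (id 12, d 5).
Iteration 6: rows with parent in {12} -> All (id 14, d 6).
Iteration 7: rows with parent in {14} -> Games (id 15, d 7), Mystery (id 16, d 7).
Iteration 8: no rows with parent in {15,16}; recursion stops.

7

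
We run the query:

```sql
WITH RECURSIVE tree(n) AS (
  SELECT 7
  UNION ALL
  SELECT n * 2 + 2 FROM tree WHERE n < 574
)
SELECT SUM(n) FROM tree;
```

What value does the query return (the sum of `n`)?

1129

Base: n=7.
Iteration 1: 7 < 574 holds -> n = 7 * 2 + 2 = 16.
Iteration 2: 16 < 574 holds -> n = 16 * 2 + 2 = 34.
Iteration 3: 34 < 574 holds -> n = 34 * 2 + 2 = 70.
Iteration 4: 70 < 574 holds -> n = 70 * 2 + 2 = 142.
Iteration 5: 142 < 574 holds -> n = 142 * 2 + 2 = 286.
Iteration 6: 286 < 574 holds -> n = 286 * 2 + 2 = 574.
Iteration 7: 574 < 574 fails; recursion stops.
SUM(n) = 7 + 16 + 34 + 70 + 142 + 286 + 574 = 1129.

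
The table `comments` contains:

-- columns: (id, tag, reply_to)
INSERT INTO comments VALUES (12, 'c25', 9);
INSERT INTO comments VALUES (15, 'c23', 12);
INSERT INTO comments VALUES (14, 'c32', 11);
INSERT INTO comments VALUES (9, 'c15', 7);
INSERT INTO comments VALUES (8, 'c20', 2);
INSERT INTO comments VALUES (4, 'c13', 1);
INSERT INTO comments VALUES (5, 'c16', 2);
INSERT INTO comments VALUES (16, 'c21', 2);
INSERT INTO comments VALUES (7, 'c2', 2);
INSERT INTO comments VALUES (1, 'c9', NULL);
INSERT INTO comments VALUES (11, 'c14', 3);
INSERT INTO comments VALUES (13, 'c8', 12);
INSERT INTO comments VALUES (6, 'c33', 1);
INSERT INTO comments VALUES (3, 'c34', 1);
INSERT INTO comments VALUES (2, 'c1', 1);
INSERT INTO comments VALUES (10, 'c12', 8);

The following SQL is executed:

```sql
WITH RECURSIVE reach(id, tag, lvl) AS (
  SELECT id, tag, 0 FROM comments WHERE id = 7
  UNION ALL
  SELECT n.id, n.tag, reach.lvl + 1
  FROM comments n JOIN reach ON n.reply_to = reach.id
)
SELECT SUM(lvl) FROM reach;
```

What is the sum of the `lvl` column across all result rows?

9

Base: id=7 (c2) at lvl 0.
Iteration 1: rows with reply_to in {7} -> c15 (id 9, lvl 1).
Iteration 2: rows with reply_to in {9} -> c25 (id 12, lvl 2).
Iteration 3: rows with reply_to in {12} -> c8 (id 13, lvl 3), c23 (id 15, lvl 3).
Iteration 4: no rows with reply_to in {13,15}; recursion stops.
SUM(lvl) = 0 + 1 + 2 + 3 + 3 = 9.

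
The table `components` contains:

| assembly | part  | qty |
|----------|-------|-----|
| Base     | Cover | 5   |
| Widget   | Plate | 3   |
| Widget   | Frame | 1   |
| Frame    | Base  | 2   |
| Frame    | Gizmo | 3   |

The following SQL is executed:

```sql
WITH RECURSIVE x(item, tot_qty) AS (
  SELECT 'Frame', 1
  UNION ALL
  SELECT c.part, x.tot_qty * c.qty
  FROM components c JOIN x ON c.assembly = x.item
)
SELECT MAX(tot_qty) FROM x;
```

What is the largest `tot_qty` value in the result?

10

Base: (Frame, tot_qty=1).
Iteration 1: components of {Frame} -> Base = 1*2 = 2, Gizmo = 1*3 = 3.
Iteration 2: components of {Base,Gizmo} -> Cover = 2*5 = 10.
Iteration 3: no further components; recursion stops.
tot_qty values: 1, 3, 2, 10; the maximum is 10.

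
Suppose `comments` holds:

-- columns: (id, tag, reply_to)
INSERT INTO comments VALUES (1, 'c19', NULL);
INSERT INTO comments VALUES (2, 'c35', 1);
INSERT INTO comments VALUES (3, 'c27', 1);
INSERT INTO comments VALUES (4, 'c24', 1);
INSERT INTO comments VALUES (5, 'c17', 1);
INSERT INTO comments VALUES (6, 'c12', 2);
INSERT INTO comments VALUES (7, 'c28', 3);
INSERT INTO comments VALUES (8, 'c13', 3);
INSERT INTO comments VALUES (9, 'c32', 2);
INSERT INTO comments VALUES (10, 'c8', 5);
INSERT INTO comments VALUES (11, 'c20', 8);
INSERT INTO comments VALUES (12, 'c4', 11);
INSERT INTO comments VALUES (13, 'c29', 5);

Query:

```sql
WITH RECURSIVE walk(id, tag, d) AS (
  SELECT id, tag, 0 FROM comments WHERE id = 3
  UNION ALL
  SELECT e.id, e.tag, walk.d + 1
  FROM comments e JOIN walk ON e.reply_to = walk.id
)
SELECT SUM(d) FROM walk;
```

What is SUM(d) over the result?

Base: id=3 (c27) at d 0.
Iteration 1: rows with reply_to in {3} -> c28 (id 7, d 1), c13 (id 8, d 1).
Iteration 2: rows with reply_to in {7,8} -> c20 (id 11, d 2).
Iteration 3: rows with reply_to in {11} -> c4 (id 12, d 3).
Iteration 4: no rows with reply_to in {12}; recursion stops.
SUM(d) = 0 + 1 + 1 + 2 + 3 = 7.

7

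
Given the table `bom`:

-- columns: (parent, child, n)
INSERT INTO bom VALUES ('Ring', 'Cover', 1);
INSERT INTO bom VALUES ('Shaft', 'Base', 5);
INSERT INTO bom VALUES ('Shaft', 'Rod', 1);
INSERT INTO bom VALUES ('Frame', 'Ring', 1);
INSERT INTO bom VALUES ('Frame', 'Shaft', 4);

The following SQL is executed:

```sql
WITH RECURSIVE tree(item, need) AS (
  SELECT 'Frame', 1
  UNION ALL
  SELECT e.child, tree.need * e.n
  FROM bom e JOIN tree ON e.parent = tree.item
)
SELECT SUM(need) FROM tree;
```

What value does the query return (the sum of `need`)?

Base: (Frame, need=1).
Iteration 1: components of {Frame} -> Ring = 1*1 = 1, Shaft = 1*4 = 4.
Iteration 2: components of {Ring,Shaft} -> Base = 4*5 = 20, Cover = 1*1 = 1, Rod = 4*1 = 4.
Iteration 3: no further components; recursion stops.
SUM(need) = 1 + 4 + 1 + 4 + 20 + 1 = 31.

31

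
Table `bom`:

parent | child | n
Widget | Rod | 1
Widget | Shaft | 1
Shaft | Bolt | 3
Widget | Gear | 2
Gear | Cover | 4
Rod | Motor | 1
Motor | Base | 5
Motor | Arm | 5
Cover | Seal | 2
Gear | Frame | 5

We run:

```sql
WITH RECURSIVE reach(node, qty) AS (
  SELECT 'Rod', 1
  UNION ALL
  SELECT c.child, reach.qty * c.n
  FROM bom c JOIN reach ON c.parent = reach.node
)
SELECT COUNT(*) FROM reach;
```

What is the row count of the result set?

Base: (Rod, qty=1).
Iteration 1: components of {Rod} -> Motor = 1*1 = 1.
Iteration 2: components of {Motor} -> Arm = 1*5 = 5, Base = 1*5 = 5.
Iteration 3: no further components; recursion stops.
Total rows emitted: 4.

4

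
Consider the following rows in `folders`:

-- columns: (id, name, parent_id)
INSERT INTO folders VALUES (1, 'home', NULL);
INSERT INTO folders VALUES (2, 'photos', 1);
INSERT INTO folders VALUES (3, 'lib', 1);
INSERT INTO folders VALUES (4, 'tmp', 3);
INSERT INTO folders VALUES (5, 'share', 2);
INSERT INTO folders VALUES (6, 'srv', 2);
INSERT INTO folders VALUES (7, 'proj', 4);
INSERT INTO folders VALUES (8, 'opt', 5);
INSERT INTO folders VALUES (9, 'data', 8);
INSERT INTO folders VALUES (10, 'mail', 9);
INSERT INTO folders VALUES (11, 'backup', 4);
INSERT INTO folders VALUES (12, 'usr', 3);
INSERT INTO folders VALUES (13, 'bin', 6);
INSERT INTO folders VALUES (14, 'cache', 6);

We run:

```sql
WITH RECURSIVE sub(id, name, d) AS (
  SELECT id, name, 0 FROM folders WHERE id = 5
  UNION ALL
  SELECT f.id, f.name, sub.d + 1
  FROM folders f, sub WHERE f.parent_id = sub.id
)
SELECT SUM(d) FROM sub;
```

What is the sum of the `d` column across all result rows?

6

Base: id=5 (share) at d 0.
Iteration 1: rows with parent_id in {5} -> opt (id 8, d 1).
Iteration 2: rows with parent_id in {8} -> data (id 9, d 2).
Iteration 3: rows with parent_id in {9} -> mail (id 10, d 3).
Iteration 4: no rows with parent_id in {10}; recursion stops.
SUM(d) = 0 + 1 + 2 + 3 = 6.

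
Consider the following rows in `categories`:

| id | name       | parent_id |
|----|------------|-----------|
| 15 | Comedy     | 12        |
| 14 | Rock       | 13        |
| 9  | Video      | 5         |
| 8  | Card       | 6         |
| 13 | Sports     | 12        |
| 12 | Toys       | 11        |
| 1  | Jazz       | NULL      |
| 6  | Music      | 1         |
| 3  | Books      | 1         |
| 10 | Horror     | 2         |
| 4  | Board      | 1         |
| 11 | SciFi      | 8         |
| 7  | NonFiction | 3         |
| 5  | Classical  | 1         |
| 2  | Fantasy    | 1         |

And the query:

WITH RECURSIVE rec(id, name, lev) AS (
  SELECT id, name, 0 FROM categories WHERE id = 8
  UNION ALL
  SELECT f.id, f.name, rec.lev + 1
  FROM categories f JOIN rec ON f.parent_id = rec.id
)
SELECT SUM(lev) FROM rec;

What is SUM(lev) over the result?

Base: id=8 (Card) at lev 0.
Iteration 1: rows with parent_id in {8} -> SciFi (id 11, lev 1).
Iteration 2: rows with parent_id in {11} -> Toys (id 12, lev 2).
Iteration 3: rows with parent_id in {12} -> Sports (id 13, lev 3), Comedy (id 15, lev 3).
Iteration 4: rows with parent_id in {13,15} -> Rock (id 14, lev 4).
Iteration 5: no rows with parent_id in {14}; recursion stops.
SUM(lev) = 0 + 1 + 2 + 3 + 3 + 4 = 13.

13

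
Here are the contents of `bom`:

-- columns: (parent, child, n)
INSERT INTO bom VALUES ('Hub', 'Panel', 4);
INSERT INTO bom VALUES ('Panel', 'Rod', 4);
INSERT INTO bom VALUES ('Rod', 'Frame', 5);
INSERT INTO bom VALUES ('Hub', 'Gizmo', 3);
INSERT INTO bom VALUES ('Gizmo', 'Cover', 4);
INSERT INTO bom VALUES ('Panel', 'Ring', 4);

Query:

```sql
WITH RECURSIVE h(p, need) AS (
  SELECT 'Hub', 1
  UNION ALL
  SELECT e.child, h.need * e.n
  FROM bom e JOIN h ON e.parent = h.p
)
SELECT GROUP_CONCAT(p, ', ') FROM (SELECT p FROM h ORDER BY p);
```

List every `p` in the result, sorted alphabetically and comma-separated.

Cover, Frame, Gizmo, Hub, Panel, Ring, Rod

Base: (Hub, need=1).
Iteration 1: components of {Hub} -> Gizmo = 1*3 = 3, Panel = 1*4 = 4.
Iteration 2: components of {Gizmo,Panel} -> Cover = 3*4 = 12, Ring = 4*4 = 16, Rod = 4*4 = 16.
Iteration 3: components of {Cover,Ring,Rod} -> Frame = 16*5 = 80.
Iteration 4: no further components; recursion stops.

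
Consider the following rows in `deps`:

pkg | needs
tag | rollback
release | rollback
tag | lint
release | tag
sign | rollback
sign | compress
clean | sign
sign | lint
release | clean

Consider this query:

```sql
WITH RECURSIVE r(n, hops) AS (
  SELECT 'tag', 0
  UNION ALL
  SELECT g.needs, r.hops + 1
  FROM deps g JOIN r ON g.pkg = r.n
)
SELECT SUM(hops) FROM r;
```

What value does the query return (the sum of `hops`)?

Base: (tag, hops=0).
Iteration 1: edges from {tag} -> (lint, hops=1), (rollback, hops=1).
Iteration 2: no outgoing edges from {lint,rollback}; recursion stops.
SUM(hops) = 0 + 1 + 1 = 2.

2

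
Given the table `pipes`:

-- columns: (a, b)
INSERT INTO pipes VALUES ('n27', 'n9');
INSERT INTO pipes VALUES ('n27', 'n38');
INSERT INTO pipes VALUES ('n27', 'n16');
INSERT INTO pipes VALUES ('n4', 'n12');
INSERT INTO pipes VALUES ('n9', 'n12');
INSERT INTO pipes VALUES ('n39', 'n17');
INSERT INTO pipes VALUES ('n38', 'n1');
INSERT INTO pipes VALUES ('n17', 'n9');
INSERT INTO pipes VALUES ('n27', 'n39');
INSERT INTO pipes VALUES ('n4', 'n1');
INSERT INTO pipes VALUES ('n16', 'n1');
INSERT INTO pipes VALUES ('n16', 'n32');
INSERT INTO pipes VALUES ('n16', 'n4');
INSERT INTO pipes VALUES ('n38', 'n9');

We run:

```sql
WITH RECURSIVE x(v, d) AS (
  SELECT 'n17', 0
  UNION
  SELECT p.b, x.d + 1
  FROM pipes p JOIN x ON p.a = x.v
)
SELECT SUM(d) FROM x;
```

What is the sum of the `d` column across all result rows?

Base: (n17, d=0).
Iteration 1: edges from {n17} -> (n9, d=1).
Iteration 2: edges from {n9} -> (n12, d=2).
Iteration 3: no outgoing edges from {n12}; recursion stops.
SUM(d) = 0 + 1 + 2 = 3.

3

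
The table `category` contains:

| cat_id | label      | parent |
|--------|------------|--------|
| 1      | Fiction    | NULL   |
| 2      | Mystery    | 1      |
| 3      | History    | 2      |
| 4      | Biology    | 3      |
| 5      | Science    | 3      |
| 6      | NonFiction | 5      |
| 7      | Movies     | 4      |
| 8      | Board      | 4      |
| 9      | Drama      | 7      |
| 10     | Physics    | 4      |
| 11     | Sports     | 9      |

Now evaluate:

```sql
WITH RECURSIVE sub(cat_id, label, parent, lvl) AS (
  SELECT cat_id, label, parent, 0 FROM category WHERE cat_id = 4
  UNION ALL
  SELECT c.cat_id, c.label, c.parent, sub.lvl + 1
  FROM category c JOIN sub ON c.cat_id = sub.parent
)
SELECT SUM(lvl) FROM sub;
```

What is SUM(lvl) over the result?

Base: cat_id=4 (Biology), parent=3, lvl 0.
Iteration 1: join on cat_id=3 -> History (id 3, parent=2, lvl 1).
Iteration 2: join on cat_id=2 -> Mystery (id 2, parent=1, lvl 2).
Iteration 3: join on cat_id=1 -> Fiction (id 1, parent=NULL, lvl 3).
Iteration 4: parent is NULL; no match; recursion stops.
SUM(lvl) = 0 + 1 + 2 + 3 = 6.

6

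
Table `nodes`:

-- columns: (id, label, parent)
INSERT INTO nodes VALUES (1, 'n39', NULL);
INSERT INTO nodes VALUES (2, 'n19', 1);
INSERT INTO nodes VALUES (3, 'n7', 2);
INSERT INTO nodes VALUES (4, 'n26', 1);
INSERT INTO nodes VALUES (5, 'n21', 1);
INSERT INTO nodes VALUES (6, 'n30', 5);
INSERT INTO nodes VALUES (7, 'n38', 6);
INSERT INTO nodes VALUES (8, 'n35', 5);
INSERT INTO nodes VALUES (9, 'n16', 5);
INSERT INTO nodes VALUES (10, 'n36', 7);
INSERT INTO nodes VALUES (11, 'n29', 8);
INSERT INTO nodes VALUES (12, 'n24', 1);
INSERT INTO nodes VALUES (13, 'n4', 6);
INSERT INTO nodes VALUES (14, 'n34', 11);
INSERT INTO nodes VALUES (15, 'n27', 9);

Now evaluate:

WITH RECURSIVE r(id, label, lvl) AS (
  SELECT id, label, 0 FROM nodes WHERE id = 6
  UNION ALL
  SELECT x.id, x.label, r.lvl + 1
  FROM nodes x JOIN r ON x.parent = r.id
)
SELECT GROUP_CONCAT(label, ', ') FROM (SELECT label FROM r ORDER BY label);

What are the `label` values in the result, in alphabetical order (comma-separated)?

Base: id=6 (n30) at lvl 0.
Iteration 1: rows with parent in {6} -> n38 (id 7, lvl 1), n4 (id 13, lvl 1).
Iteration 2: rows with parent in {7,13} -> n36 (id 10, lvl 2).
Iteration 3: no rows with parent in {10}; recursion stops.

n30, n36, n38, n4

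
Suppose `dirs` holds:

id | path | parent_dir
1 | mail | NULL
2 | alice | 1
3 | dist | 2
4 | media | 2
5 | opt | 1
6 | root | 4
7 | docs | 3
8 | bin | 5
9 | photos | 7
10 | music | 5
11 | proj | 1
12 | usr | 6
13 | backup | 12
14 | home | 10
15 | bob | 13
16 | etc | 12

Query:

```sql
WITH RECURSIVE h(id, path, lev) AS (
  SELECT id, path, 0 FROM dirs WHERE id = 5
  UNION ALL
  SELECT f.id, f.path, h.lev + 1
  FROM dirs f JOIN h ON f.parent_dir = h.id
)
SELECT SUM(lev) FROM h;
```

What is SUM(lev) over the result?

4

Base: id=5 (opt) at lev 0.
Iteration 1: rows with parent_dir in {5} -> bin (id 8, lev 1), music (id 10, lev 1).
Iteration 2: rows with parent_dir in {8,10} -> home (id 14, lev 2).
Iteration 3: no rows with parent_dir in {14}; recursion stops.
SUM(lev) = 0 + 1 + 1 + 2 = 4.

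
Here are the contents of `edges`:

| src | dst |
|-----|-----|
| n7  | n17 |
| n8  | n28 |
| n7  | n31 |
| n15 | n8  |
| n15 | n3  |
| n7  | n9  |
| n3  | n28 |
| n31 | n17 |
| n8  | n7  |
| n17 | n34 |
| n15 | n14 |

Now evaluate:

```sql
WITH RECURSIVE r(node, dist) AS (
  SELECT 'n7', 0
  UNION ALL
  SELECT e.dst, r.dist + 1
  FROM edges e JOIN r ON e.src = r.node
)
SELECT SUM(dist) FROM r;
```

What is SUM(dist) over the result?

Base: (n7, dist=0).
Iteration 1: edges from {n7} -> (n17, dist=1), (n31, dist=1), (n9, dist=1).
Iteration 2: edges from {n17,n31,n9} -> (n17, dist=2), (n34, dist=2).
Iteration 3: edges from {n17,n34} -> (n34, dist=3).
Iteration 4: no outgoing edges from {n34}; recursion stops.
SUM(dist) = 0 + 1 + 1 + 1 + 2 + 2 + 3 = 10.

10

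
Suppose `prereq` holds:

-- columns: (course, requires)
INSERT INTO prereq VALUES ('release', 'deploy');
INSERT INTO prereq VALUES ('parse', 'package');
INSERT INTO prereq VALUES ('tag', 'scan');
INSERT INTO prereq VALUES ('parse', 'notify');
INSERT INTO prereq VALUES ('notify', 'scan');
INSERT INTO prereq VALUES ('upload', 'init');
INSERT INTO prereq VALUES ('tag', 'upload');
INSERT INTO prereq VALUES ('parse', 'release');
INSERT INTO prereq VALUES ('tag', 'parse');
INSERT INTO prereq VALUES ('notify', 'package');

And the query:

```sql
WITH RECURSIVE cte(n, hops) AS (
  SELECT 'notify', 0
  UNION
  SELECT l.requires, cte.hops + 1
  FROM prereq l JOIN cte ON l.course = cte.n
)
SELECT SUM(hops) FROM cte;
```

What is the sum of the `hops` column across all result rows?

Base: (notify, hops=0).
Iteration 1: edges from {notify} -> (package, hops=1), (scan, hops=1).
Iteration 2: no outgoing edges from {package,scan}; recursion stops.
SUM(hops) = 0 + 1 + 1 = 2.

2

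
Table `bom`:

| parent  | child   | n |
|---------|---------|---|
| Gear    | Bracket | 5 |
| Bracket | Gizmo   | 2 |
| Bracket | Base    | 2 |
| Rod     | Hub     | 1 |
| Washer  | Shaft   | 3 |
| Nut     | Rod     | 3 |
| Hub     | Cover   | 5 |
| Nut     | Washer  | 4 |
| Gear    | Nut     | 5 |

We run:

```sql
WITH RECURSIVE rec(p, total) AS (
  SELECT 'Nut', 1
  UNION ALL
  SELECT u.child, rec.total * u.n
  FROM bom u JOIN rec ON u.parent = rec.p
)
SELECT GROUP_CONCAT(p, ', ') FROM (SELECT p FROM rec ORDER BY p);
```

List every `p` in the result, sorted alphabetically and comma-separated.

Base: (Nut, total=1).
Iteration 1: components of {Nut} -> Rod = 1*3 = 3, Washer = 1*4 = 4.
Iteration 2: components of {Rod,Washer} -> Hub = 3*1 = 3, Shaft = 4*3 = 12.
Iteration 3: components of {Hub,Shaft} -> Cover = 3*5 = 15.
Iteration 4: no further components; recursion stops.

Cover, Hub, Nut, Rod, Shaft, Washer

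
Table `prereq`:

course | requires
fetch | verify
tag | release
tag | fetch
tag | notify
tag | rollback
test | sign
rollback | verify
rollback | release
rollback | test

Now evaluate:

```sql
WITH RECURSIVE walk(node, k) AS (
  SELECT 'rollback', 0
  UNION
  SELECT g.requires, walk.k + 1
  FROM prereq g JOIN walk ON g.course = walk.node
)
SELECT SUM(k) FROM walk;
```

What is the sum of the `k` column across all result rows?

Base: (rollback, k=0).
Iteration 1: edges from {rollback} -> (release, k=1), (test, k=1), (verify, k=1).
Iteration 2: edges from {release,test,verify} -> (sign, k=2).
Iteration 3: no outgoing edges from {sign}; recursion stops.
SUM(k) = 0 + 1 + 1 + 1 + 2 = 5.

5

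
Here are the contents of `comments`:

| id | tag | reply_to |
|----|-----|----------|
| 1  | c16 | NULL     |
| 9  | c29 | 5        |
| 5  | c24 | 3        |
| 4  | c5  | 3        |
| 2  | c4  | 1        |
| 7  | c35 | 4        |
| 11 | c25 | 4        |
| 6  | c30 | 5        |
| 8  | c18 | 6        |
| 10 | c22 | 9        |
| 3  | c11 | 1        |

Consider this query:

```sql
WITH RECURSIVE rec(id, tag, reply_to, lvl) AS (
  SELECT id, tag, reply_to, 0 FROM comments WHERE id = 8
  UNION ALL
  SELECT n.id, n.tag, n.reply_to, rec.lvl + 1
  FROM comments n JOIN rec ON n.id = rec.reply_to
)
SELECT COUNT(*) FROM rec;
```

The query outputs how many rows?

5

Base: id=8 (c18), reply_to=6, lvl 0.
Iteration 1: join on id=6 -> c30 (id 6, reply_to=5, lvl 1).
Iteration 2: join on id=5 -> c24 (id 5, reply_to=3, lvl 2).
Iteration 3: join on id=3 -> c11 (id 3, reply_to=1, lvl 3).
Iteration 4: join on id=1 -> c16 (id 1, reply_to=NULL, lvl 4).
Iteration 5: reply_to is NULL; no match; recursion stops.
Total rows emitted: 5.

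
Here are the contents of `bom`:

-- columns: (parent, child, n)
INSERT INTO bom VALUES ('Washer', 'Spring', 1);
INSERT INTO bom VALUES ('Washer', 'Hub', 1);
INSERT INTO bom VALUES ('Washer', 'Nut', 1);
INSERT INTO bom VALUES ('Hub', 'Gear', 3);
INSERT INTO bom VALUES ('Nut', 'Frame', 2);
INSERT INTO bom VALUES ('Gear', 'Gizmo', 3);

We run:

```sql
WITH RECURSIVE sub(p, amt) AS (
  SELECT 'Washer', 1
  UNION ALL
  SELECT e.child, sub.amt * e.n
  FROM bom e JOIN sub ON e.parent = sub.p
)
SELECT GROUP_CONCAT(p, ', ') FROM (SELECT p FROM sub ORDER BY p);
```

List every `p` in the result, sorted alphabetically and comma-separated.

Base: (Washer, amt=1).
Iteration 1: components of {Washer} -> Hub = 1*1 = 1, Nut = 1*1 = 1, Spring = 1*1 = 1.
Iteration 2: components of {Hub,Nut,Spring} -> Frame = 1*2 = 2, Gear = 1*3 = 3.
Iteration 3: components of {Frame,Gear} -> Gizmo = 3*3 = 9.
Iteration 4: no further components; recursion stops.

Frame, Gear, Gizmo, Hub, Nut, Spring, Washer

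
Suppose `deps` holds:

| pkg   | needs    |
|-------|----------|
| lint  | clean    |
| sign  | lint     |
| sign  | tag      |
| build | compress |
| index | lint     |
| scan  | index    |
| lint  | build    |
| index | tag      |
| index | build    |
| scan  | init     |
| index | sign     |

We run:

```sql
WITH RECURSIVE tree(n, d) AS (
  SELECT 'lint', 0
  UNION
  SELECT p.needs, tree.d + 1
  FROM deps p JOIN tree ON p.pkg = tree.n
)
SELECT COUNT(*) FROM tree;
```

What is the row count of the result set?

4

Base: (lint, d=0).
Iteration 1: edges from {lint} -> (build, d=1), (clean, d=1).
Iteration 2: edges from {build,clean} -> (compress, d=2).
Iteration 3: no outgoing edges from {compress}; recursion stops.
Total rows emitted: 4.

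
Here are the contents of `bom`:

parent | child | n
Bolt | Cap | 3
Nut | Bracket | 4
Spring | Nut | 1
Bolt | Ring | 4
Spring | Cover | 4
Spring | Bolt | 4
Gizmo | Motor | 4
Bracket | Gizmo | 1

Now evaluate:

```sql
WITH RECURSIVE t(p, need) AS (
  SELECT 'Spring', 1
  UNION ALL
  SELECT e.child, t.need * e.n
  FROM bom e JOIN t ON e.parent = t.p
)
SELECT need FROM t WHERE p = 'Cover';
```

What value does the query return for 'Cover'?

Base: (Spring, need=1).
Iteration 1: components of {Spring} -> Bolt = 1*4 = 4, Cover = 1*4 = 4, Nut = 1*1 = 1.
Iteration 2: components of {Bolt,Cover,Nut} -> Bracket = 1*4 = 4, Cap = 4*3 = 12, Ring = 4*4 = 16.
Iteration 3: components of {Bracket,Cap,Ring} -> Gizmo = 4*1 = 4.
Iteration 4: components of {Gizmo} -> Motor = 4*4 = 16.
Iteration 5: no further components; recursion stops.

4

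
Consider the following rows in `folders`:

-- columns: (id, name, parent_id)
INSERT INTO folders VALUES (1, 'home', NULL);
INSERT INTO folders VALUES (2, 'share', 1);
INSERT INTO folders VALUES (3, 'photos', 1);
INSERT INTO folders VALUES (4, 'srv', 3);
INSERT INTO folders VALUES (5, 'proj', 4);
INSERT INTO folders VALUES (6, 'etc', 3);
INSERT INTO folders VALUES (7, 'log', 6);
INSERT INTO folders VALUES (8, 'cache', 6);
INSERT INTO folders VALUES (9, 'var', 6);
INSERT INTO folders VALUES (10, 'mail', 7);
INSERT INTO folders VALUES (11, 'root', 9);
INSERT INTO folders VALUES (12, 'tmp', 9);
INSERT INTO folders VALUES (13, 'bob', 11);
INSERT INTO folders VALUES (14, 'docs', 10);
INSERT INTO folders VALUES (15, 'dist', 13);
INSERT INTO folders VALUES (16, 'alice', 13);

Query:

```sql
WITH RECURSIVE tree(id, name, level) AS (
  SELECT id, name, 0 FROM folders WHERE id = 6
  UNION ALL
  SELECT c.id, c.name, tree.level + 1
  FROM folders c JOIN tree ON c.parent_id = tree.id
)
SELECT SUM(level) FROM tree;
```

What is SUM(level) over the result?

23

Base: id=6 (etc) at level 0.
Iteration 1: rows with parent_id in {6} -> log (id 7, level 1), cache (id 8, level 1), var (id 9, level 1).
Iteration 2: rows with parent_id in {7,8,9} -> mail (id 10, level 2), root (id 11, level 2), tmp (id 12, level 2).
Iteration 3: rows with parent_id in {10,11,12} -> bob (id 13, level 3), docs (id 14, level 3).
Iteration 4: rows with parent_id in {13,14} -> dist (id 15, level 4), alice (id 16, level 4).
Iteration 5: no rows with parent_id in {15,16}; recursion stops.
SUM(level) = 0 + 1 + 1 + 1 + 2 + 2 + 2 + 3 + 3 + 4 + 4 = 23.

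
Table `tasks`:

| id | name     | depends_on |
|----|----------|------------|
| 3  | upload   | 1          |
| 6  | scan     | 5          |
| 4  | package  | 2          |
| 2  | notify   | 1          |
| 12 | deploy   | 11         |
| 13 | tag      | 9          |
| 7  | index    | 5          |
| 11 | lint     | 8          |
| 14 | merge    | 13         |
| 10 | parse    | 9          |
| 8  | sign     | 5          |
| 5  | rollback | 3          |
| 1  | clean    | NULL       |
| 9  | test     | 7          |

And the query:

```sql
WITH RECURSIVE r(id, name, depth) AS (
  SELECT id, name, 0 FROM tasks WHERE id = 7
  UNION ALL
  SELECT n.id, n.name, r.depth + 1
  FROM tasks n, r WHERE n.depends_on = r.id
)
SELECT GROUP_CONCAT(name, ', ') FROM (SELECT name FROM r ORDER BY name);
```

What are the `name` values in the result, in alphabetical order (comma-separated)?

Base: id=7 (index) at depth 0.
Iteration 1: rows with depends_on in {7} -> test (id 9, depth 1).
Iteration 2: rows with depends_on in {9} -> parse (id 10, depth 2), tag (id 13, depth 2).
Iteration 3: rows with depends_on in {10,13} -> merge (id 14, depth 3).
Iteration 4: no rows with depends_on in {14}; recursion stops.

index, merge, parse, tag, test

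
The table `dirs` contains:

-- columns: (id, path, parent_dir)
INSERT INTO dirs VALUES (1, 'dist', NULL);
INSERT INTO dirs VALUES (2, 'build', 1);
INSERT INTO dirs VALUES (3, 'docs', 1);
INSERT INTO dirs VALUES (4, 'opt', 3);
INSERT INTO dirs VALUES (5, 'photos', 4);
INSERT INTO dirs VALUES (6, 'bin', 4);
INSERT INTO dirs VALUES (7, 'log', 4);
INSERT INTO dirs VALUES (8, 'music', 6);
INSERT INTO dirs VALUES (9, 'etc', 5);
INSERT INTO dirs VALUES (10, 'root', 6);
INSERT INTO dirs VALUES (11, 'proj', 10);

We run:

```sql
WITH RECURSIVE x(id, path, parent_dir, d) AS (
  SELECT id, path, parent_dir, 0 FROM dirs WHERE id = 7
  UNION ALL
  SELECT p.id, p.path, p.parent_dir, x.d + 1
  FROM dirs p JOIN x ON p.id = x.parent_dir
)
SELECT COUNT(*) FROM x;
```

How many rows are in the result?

Base: id=7 (log), parent_dir=4, d 0.
Iteration 1: join on id=4 -> opt (id 4, parent_dir=3, d 1).
Iteration 2: join on id=3 -> docs (id 3, parent_dir=1, d 2).
Iteration 3: join on id=1 -> dist (id 1, parent_dir=NULL, d 3).
Iteration 4: parent_dir is NULL; no match; recursion stops.
Total rows emitted: 4.

4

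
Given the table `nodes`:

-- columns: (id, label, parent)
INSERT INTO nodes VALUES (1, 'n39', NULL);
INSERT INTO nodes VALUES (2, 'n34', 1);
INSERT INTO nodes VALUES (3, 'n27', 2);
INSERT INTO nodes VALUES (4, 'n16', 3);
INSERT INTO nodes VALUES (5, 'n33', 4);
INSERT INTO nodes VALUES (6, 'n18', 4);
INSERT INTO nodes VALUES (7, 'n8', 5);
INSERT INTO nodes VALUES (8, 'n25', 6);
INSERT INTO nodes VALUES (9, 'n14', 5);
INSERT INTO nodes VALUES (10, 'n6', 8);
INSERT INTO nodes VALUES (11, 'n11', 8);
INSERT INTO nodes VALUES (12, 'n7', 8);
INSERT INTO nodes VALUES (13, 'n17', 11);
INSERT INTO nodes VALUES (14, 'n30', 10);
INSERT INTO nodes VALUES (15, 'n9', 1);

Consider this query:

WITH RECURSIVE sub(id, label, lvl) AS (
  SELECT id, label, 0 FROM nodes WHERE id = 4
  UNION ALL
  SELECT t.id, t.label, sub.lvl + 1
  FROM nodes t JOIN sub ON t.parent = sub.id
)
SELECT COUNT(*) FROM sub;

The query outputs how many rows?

11

Base: id=4 (n16) at lvl 0.
Iteration 1: rows with parent in {4} -> n33 (id 5, lvl 1), n18 (id 6, lvl 1).
Iteration 2: rows with parent in {5,6} -> n8 (id 7, lvl 2), n25 (id 8, lvl 2), n14 (id 9, lvl 2).
Iteration 3: rows with parent in {7,8,9} -> n6 (id 10, lvl 3), n11 (id 11, lvl 3), n7 (id 12, lvl 3).
Iteration 4: rows with parent in {10,11,12} -> n17 (id 13, lvl 4), n30 (id 14, lvl 4).
Iteration 5: no rows with parent in {13,14}; recursion stops.
Total rows emitted: 11.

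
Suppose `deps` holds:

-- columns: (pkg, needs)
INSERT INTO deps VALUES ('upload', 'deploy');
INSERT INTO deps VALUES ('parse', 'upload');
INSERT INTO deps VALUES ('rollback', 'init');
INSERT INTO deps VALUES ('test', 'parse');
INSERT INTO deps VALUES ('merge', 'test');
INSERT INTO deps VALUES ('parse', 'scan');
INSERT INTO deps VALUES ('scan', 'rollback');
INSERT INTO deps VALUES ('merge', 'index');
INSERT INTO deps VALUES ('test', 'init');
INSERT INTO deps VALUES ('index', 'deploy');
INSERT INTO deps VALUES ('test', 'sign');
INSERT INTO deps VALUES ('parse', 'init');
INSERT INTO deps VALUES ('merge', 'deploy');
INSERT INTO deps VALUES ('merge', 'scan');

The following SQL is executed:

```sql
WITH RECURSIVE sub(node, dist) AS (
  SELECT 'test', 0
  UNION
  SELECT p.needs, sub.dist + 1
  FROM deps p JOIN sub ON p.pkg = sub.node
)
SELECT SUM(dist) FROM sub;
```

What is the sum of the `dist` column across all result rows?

Base: (test, dist=0).
Iteration 1: edges from {test} -> (init, dist=1), (parse, dist=1), (sign, dist=1).
Iteration 2: edges from {init,parse,sign} -> (init, dist=2), (scan, dist=2), (upload, dist=2).
Iteration 3: edges from {init,scan,upload} -> (deploy, dist=3), (rollback, dist=3).
Iteration 4: edges from {deploy,rollback} -> (init, dist=4).
Iteration 5: no outgoing edges from {init}; recursion stops.
SUM(dist) = 0 + 1 + 1 + 1 + 2 + 2 + 2 + 3 + 3 + 4 = 19.

19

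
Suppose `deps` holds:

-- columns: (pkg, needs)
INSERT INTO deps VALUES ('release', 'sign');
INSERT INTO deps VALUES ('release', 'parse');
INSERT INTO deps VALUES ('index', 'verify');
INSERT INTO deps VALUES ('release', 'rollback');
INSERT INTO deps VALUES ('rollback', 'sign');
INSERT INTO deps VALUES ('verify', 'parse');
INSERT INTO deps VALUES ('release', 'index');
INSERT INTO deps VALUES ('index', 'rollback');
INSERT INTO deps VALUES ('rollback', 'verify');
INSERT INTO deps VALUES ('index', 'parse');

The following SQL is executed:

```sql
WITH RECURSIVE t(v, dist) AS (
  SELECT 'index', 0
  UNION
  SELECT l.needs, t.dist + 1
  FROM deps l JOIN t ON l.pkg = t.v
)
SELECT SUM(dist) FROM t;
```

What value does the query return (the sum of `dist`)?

Base: (index, dist=0).
Iteration 1: edges from {index} -> (parse, dist=1), (rollback, dist=1), (verify, dist=1).
Iteration 2: edges from {parse,rollback,verify} -> (parse, dist=2), (sign, dist=2), (verify, dist=2).
Iteration 3: edges from {parse,sign,verify} -> (parse, dist=3).
Iteration 4: no outgoing edges from {parse}; recursion stops.
SUM(dist) = 0 + 1 + 1 + 1 + 2 + 2 + 2 + 3 = 12.

12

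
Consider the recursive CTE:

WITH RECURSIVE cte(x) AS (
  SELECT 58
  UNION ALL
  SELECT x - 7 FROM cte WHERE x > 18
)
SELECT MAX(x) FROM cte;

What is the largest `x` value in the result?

Base: x=58.
Iteration 1: 58 > 18 holds -> x = 58 - 7 = 51.
Iteration 2: 51 > 18 holds -> x = 51 - 7 = 44.
Iteration 3: 44 > 18 holds -> x = 44 - 7 = 37.
Iteration 4: 37 > 18 holds -> x = 37 - 7 = 30.
Iteration 5: 30 > 18 holds -> x = 30 - 7 = 23.
Iteration 6: 23 > 18 holds -> x = 23 - 7 = 16.
Iteration 7: 16 > 18 fails; recursion stops.
x values: 58, 51, 44, 37, 30, 23, 16; the maximum is 58.

58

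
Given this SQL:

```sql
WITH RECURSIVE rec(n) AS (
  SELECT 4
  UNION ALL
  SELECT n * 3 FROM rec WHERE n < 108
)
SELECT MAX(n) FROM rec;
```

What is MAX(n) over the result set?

108

Base: n=4.
Iteration 1: 4 < 108 holds -> n = 4 * 3 = 12.
Iteration 2: 12 < 108 holds -> n = 12 * 3 = 36.
Iteration 3: 36 < 108 holds -> n = 36 * 3 = 108.
Iteration 4: 108 < 108 fails; recursion stops.
n values: 4, 12, 36, 108; the maximum is 108.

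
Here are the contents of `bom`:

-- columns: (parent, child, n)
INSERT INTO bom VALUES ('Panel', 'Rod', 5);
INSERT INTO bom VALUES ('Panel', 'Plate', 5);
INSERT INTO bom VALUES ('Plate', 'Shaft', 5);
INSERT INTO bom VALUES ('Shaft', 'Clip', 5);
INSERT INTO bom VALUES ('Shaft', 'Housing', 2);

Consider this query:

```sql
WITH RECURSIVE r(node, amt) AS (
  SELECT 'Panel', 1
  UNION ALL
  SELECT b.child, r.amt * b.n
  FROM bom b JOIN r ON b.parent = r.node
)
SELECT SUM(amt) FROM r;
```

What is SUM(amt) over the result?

211

Base: (Panel, amt=1).
Iteration 1: components of {Panel} -> Plate = 1*5 = 5, Rod = 1*5 = 5.
Iteration 2: components of {Plate,Rod} -> Shaft = 5*5 = 25.
Iteration 3: components of {Shaft} -> Clip = 25*5 = 125, Housing = 25*2 = 50.
Iteration 4: no further components; recursion stops.
SUM(amt) = 1 + 5 + 5 + 25 + 125 + 50 = 211.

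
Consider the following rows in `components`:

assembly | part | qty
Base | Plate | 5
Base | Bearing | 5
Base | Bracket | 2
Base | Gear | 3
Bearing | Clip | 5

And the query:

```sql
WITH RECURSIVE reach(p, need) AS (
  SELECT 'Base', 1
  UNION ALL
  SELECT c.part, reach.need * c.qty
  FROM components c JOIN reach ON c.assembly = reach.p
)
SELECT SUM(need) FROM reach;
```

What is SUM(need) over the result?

41

Base: (Base, need=1).
Iteration 1: components of {Base} -> Bearing = 1*5 = 5, Bracket = 1*2 = 2, Gear = 1*3 = 3, Plate = 1*5 = 5.
Iteration 2: components of {Bearing,Bracket,Gear,Plate} -> Clip = 5*5 = 25.
Iteration 3: no further components; recursion stops.
SUM(need) = 1 + 5 + 5 + 2 + 3 + 25 = 41.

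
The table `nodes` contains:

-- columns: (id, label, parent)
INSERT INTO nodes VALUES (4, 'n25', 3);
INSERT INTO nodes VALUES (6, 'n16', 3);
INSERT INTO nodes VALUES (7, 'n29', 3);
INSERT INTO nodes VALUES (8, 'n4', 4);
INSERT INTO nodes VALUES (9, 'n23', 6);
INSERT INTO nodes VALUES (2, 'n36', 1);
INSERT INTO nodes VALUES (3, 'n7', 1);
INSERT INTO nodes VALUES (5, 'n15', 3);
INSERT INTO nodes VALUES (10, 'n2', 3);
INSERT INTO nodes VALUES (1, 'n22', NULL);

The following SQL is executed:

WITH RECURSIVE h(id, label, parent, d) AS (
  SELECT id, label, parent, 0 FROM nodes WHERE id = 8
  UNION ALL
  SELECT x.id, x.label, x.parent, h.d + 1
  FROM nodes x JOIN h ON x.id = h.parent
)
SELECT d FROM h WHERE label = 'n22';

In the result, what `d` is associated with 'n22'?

3

Base: id=8 (n4), parent=4, d 0.
Iteration 1: join on id=4 -> n25 (id 4, parent=3, d 1).
Iteration 2: join on id=3 -> n7 (id 3, parent=1, d 2).
Iteration 3: join on id=1 -> n22 (id 1, parent=NULL, d 3).
Iteration 4: parent is NULL; no match; recursion stops.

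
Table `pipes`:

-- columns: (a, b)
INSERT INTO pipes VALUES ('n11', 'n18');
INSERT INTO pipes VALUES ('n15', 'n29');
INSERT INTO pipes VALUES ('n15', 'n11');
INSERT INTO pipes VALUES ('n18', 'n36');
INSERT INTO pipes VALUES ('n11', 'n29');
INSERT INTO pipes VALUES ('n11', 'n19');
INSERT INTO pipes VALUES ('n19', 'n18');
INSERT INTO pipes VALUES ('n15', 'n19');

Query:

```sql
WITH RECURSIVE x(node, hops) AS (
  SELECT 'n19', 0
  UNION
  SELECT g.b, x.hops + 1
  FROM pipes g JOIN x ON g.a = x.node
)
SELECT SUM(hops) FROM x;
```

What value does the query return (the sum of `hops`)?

Base: (n19, hops=0).
Iteration 1: edges from {n19} -> (n18, hops=1).
Iteration 2: edges from {n18} -> (n36, hops=2).
Iteration 3: no outgoing edges from {n36}; recursion stops.
SUM(hops) = 0 + 1 + 2 = 3.

3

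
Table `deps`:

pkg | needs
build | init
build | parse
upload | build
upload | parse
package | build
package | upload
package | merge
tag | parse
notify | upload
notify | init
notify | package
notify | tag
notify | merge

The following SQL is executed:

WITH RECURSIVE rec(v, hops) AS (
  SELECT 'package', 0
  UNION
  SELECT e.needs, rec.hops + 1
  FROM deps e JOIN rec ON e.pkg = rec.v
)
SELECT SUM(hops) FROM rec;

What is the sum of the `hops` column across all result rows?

Base: (package, hops=0).
Iteration 1: edges from {package} -> (build, hops=1), (merge, hops=1), (upload, hops=1).
Iteration 2: edges from {build,merge,upload} -> (build, hops=2), (init, hops=2), (parse, hops=2). [UNION drops 1 duplicate row(s)]
Iteration 3: edges from {build,init,parse} -> (init, hops=3), (parse, hops=3).
Iteration 4: no outgoing edges from {init,parse}; recursion stops.
SUM(hops) = 0 + 1 + 1 + 1 + 2 + 2 + 2 + 3 + 3 = 15.

15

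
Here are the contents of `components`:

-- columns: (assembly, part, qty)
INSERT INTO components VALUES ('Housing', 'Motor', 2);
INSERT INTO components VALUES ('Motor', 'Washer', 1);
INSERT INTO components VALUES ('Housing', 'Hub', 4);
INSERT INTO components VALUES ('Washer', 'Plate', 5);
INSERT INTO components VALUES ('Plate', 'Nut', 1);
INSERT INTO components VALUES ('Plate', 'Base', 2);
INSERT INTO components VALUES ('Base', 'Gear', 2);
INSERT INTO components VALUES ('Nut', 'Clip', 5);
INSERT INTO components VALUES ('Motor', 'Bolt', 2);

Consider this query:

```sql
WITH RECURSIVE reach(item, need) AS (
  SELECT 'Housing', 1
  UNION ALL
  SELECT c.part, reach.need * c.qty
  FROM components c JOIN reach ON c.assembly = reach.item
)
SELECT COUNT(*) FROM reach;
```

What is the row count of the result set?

10

Base: (Housing, need=1).
Iteration 1: components of {Housing} -> Hub = 1*4 = 4, Motor = 1*2 = 2.
Iteration 2: components of {Hub,Motor} -> Bolt = 2*2 = 4, Washer = 2*1 = 2.
Iteration 3: components of {Bolt,Washer} -> Plate = 2*5 = 10.
Iteration 4: components of {Plate} -> Base = 10*2 = 20, Nut = 10*1 = 10.
Iteration 5: components of {Base,Nut} -> Clip = 10*5 = 50, Gear = 20*2 = 40.
Iteration 6: no further components; recursion stops.
Total rows emitted: 10.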